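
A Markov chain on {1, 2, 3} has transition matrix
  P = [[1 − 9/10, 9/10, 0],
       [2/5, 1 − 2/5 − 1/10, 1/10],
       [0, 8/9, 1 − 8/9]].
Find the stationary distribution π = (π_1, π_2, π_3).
π = (320/1121, 720/1121, 81/1121)

This is a birth-death chain on three states, which satisfies detailed balance: π_1 · P_{12} = π_2 · P_{21} and π_2 · P_{23} = π_3 · P_{32}.
From π_1 · 9/10 = π_2 · 2/5: π_2/π_1 = (9/10)/(2/5) = 9/4.
From π_2 · 1/10 = π_3 · 8/9: π_3/π_2 = (1/10)/(8/9) = 9/80.
Take π_1 proportional to 1; then unnormalized π = (1, 9/4, 81/320). Normalize by dividing by the sum 1121/320:
  π = (320/1121, 720/1121, 81/1121).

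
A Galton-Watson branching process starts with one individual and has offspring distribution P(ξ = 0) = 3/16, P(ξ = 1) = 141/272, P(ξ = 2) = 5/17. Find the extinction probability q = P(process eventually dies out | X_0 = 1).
q = 51/80

The pgf is f(s) = 3/16 + 141/272·s + 5/17·s². The extinction probability q is the smallest fixed point of f in [0, 1]. Setting s = f(s):
  5/17·s² + (141/272 − 1)·s + 3/16 = 0
  5/17·s² − (3/16 + 5/17)·s + 3/16 = 0
which factors as (s − 1)·(5/17·s − 3/16) = 0, giving roots s = 1 and s = (3/16)/(5/17) = 51/80.
Mean offspring μ = 141/272 + 2·5/17 = 301/272 > 1 (supercritical), so q < 1. The extinction probability is the smaller root: q = (3/16)/(5/17) = 51/80.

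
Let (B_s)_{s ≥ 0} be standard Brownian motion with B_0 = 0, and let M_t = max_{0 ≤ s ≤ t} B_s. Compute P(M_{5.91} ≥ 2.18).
P(M_{5.91} ≥ 2.18) = 2·P(B_{5.91} ≥ 2.18) = 2(1 − Φ(2.18/√5.91)) ≈ 0.3699

By the reflection principle for Brownian motion, P(M_t ≥ a) = 2 · P(B_t ≥ a) for a ≥ 0. Since B_t ~ N(0, t), P(B_t ≥ 2.18) = 1 − Φ(2.18/√t) = 1 − Φ(2.18/√5.91) = 1 − Φ(0.8967). So
  P(M_{5.91} ≥ 2.18) = 2(1 − Φ(0.8967)) ≈ 0.3699.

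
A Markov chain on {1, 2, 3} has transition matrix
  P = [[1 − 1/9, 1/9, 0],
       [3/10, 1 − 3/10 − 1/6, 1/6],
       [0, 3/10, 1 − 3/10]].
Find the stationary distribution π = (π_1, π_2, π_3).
π = (243/383, 90/383, 50/383)

This is a birth-death chain on three states, which satisfies detailed balance: π_1 · P_{12} = π_2 · P_{21} and π_2 · P_{23} = π_3 · P_{32}.
From π_1 · 1/9 = π_2 · 3/10: π_2/π_1 = (1/9)/(3/10) = 10/27.
From π_2 · 1/6 = π_3 · 3/10: π_3/π_2 = (1/6)/(3/10) = 5/9.
Take π_1 proportional to 1; then unnormalized π = (1, 10/27, 50/243). Normalize by dividing by the sum 383/243:
  π = (243/383, 90/383, 50/383).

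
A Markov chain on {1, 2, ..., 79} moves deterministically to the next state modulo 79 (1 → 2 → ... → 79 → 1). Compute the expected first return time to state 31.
E[T_31 | X_0 = 31] = 79

The chain cycles deterministically, so starting at state 31 it returns in exactly 79 steps. Equivalently, the stationary distribution is uniform π_j = 1/79 for every state j, so by Kac's formula E[T_31] = 1/π_31 = 79.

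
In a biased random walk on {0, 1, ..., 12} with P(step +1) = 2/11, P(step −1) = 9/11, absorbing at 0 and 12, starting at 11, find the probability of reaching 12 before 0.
P(hit 12 before 0) = (1 − (9/2)^11) / (1 − (9/2)^12) = 8966016446/40347076055

Let u_k denote P(reach 12 before 0 | start at k). Boundary: u_0 = 0, u_12 = 1. Recurrence: u_k = 2/11·u_{k+1} + 9/11·u_{k-1} for 1 ≤ k ≤ 11. Try u_k = A + B·r^k with r = q/p = (9/11)/(2/11) = 9/2. Substitution satisfies the recurrence; boundary conditions give:
  u_k = (1 − r^k) / (1 − r^N) = (1 − (9/2)^11) / (1 − (9/2)^12) = 8966016446/40347076055.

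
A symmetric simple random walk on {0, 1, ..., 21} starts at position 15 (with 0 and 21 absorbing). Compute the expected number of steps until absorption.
E[τ | X_0 = 15] = 90

Let v_k = E[τ | X_0 = k]. Boundary: v_0 = v_21 = 0. Recurrence: v_k = 1 + (v_{k-1} + v_{k+1})/2 for 1 ≤ k ≤ 20. The particular solution to v_k − (v_{k-1} + v_{k+1})/2 = 1 is v_k = −k^2. Adding homogeneous solution A + B k and matching boundaries gives v_k = k (21 − k). Substituting k = 15: v_15 = 15 · 6 = 90.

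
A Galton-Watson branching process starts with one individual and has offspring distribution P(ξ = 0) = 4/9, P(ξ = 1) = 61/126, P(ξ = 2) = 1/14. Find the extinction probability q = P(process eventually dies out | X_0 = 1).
q = 1

Mean offspring μ = 0·4/9 + 1·61/126 + 2·1/14 = 79/126 ≤ 1. For μ ≤ 1 with offspring not concentrated at 1, the Galton-Watson process goes extinct almost surely, so q = 1.
(Algebraic check: The pgf is f(s) = 4/9 + 61/126·s + 1/14·s². The extinction probability q is the smallest fixed point of f in [0, 1]. Setting s = f(s):
  1/14·s² + (61/126 − 1)·s + 4/9 = 0
  1/14·s² − (4/9 + 1/14)·s + 4/9 = 0
which factors as (s − 1)·(1/14·s − 4/9) = 0, giving roots s = 1 and s = (4/9)/(1/14) = 56/9. Since 56/9 ≥ 1, the smallest root in [0, 1] is s = 1.)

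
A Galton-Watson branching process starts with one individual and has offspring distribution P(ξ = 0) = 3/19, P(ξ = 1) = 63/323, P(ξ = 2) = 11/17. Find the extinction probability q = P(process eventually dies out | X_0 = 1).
q = 51/209

The pgf is f(s) = 3/19 + 63/323·s + 11/17·s². The extinction probability q is the smallest fixed point of f in [0, 1]. Setting s = f(s):
  11/17·s² + (63/323 − 1)·s + 3/19 = 0
  11/17·s² − (3/19 + 11/17)·s + 3/19 = 0
which factors as (s − 1)·(11/17·s − 3/19) = 0, giving roots s = 1 and s = (3/19)/(11/17) = 51/209.
Mean offspring μ = 63/323 + 2·11/17 = 481/323 > 1 (supercritical), so q < 1. The extinction probability is the smaller root: q = (3/19)/(11/17) = 51/209.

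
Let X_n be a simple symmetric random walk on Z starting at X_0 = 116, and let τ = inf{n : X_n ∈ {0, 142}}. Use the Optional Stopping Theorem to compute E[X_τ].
E[X_τ] = 116

X_n is a martingale and τ is a bounded-mean stopping time (indeed τ is finite a.s. with bounded expectation since the walk is in a bounded region). By the OST, E[X_τ] = E[X_0] = 116. Equivalently: E[X_τ] = 142 · P(hit 142 first) + 0 · P(hit 0 first) = 142 · (116/142) = 116.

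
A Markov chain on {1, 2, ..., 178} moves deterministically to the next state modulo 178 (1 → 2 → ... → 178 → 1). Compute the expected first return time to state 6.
E[T_6 | X_0 = 6] = 178

The chain cycles deterministically, so starting at state 6 it returns in exactly 178 steps. Equivalently, the stationary distribution is uniform π_j = 1/178 for every state j, so by Kac's formula E[T_6] = 1/π_6 = 178.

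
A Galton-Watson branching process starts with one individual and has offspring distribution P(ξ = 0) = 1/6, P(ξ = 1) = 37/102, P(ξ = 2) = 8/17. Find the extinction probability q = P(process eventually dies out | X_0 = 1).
q = 17/48

The pgf is f(s) = 1/6 + 37/102·s + 8/17·s². The extinction probability q is the smallest fixed point of f in [0, 1]. Setting s = f(s):
  8/17·s² + (37/102 − 1)·s + 1/6 = 0
  8/17·s² − (1/6 + 8/17)·s + 1/6 = 0
which factors as (s − 1)·(8/17·s − 1/6) = 0, giving roots s = 1 and s = (1/6)/(8/17) = 17/48.
Mean offspring μ = 37/102 + 2·8/17 = 133/102 > 1 (supercritical), so q < 1. The extinction probability is the smaller root: q = (1/6)/(8/17) = 17/48.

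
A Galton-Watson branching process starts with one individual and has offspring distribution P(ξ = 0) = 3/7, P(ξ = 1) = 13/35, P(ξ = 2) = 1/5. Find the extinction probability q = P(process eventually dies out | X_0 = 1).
q = 1

Mean offspring μ = 0·3/7 + 1·13/35 + 2·1/5 = 27/35 ≤ 1. For μ ≤ 1 with offspring not concentrated at 1, the Galton-Watson process goes extinct almost surely, so q = 1.
(Algebraic check: The pgf is f(s) = 3/7 + 13/35·s + 1/5·s². The extinction probability q is the smallest fixed point of f in [0, 1]. Setting s = f(s):
  1/5·s² + (13/35 − 1)·s + 3/7 = 0
  1/5·s² − (3/7 + 1/5)·s + 3/7 = 0
which factors as (s − 1)·(1/5·s − 3/7) = 0, giving roots s = 1 and s = (3/7)/(1/5) = 15/7. Since 15/7 ≥ 1, the smallest root in [0, 1] is s = 1.)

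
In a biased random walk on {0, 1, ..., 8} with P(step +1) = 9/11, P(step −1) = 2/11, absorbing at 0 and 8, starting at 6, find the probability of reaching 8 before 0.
P(hit 8 before 0) = (1 − (2/9)^6) / (1 − (2/9)^8) = 558981/559045

Let u_k denote P(reach 8 before 0 | start at k). Boundary: u_0 = 0, u_8 = 1. Recurrence: u_k = 9/11·u_{k+1} + 2/11·u_{k-1} for 1 ≤ k ≤ 7. Try u_k = A + B·r^k with r = q/p = (2/11)/(9/11) = 2/9. Substitution satisfies the recurrence; boundary conditions give:
  u_k = (1 − r^k) / (1 − r^N) = (1 − (2/9)^6) / (1 − (2/9)^8) = 558981/559045.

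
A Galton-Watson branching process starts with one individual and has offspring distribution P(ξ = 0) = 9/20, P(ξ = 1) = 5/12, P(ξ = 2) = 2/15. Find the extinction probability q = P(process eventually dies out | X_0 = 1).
q = 1

Mean offspring μ = 0·9/20 + 1·5/12 + 2·2/15 = 41/60 ≤ 1. For μ ≤ 1 with offspring not concentrated at 1, the Galton-Watson process goes extinct almost surely, so q = 1.
(Algebraic check: The pgf is f(s) = 9/20 + 5/12·s + 2/15·s². The extinction probability q is the smallest fixed point of f in [0, 1]. Setting s = f(s):
  2/15·s² + (5/12 − 1)·s + 9/20 = 0
  2/15·s² − (9/20 + 2/15)·s + 9/20 = 0
which factors as (s − 1)·(2/15·s − 9/20) = 0, giving roots s = 1 and s = (9/20)/(2/15) = 27/8. Since 27/8 ≥ 1, the smallest root in [0, 1] is s = 1.)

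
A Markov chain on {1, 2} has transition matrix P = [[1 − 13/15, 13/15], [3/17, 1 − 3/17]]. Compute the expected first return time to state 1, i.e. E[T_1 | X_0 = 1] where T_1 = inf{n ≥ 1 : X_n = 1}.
E[T_1 | X_0 = 1] = 1/π_1 = 266/45

For an irreducible recurrent Markov chain with stationary distribution π, E[T_i | X_0 = i] = 1/π_i (Kac's formula). Here π_1 = (3/17)/(13/15 + 3/17) = (3/17)/(266/255) = 45/266, so E[T_1 | X_0 = 1] = 1/π_1 = (13/15 + 3/17)/(3/17) = (266/255)/(3/17) = 266/45.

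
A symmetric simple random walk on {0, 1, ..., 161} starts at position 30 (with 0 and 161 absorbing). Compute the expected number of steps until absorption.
E[τ | X_0 = 30] = 3930

Let v_k = E[τ | X_0 = k]. Boundary: v_0 = v_161 = 0. Recurrence: v_k = 1 + (v_{k-1} + v_{k+1})/2 for 1 ≤ k ≤ 160. The particular solution to v_k − (v_{k-1} + v_{k+1})/2 = 1 is v_k = −k^2. Adding homogeneous solution A + B k and matching boundaries gives v_k = k (161 − k). Substituting k = 30: v_30 = 30 · 131 = 3930.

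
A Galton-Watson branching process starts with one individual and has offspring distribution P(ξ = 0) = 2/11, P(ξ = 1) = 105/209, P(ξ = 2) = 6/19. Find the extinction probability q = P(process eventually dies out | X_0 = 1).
q = 19/33

The pgf is f(s) = 2/11 + 105/209·s + 6/19·s². The extinction probability q is the smallest fixed point of f in [0, 1]. Setting s = f(s):
  6/19·s² + (105/209 − 1)·s + 2/11 = 0
  6/19·s² − (2/11 + 6/19)·s + 2/11 = 0
which factors as (s − 1)·(6/19·s − 2/11) = 0, giving roots s = 1 and s = (2/11)/(6/19) = 19/33.
Mean offspring μ = 105/209 + 2·6/19 = 237/209 > 1 (supercritical), so q < 1. The extinction probability is the smaller root: q = (2/11)/(6/19) = 19/33.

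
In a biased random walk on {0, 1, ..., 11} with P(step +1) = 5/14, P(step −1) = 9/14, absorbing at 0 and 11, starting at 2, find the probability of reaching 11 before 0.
P(hit 11 before 0) = (1 − (9/5)^2) / (1 − (9/5)^11) = 27343750/7833057871

Let u_k denote P(reach 11 before 0 | start at k). Boundary: u_0 = 0, u_11 = 1. Recurrence: u_k = 5/14·u_{k+1} + 9/14·u_{k-1} for 1 ≤ k ≤ 10. Try u_k = A + B·r^k with r = q/p = (9/14)/(5/14) = 9/5. Substitution satisfies the recurrence; boundary conditions give:
  u_k = (1 − r^k) / (1 − r^N) = (1 − (9/5)^2) / (1 − (9/5)^11) = 27343750/7833057871.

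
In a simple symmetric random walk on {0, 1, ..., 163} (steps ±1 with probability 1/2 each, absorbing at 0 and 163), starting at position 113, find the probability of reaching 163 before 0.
P(hit 163 before 0) = 113/163

Let u_k = P(hit 163 before 0 | start at k). Then u_0 = 0, u_163 = 1, and u_k = u_{k-1}/2 + u_{k+1}/2 for 1 ≤ k ≤ 162. This harmonic recurrence is solved by u_k = k/163, giving u_113 = 113/163.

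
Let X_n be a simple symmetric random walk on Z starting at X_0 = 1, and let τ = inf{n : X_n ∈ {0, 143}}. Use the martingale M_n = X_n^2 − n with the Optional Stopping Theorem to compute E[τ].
E[τ] = 142

M_n = X_n^2 − n is a martingale (since E[X_{n+1}^2 | F_n] = X_n^2 + 1). By OST (τ has finite mean in a bounded region), E[M_τ] = E[M_0] = X_0^2 − 0 = 1^2 = 1. Also E[M_τ] = E[X_τ^2] − E[τ]. The walk exits at 0 or 143, with P(hit 143 first) = 1/143, so E[X_τ^2] = 143^2 · 1/143 + 0 = 143. Thus E[τ] = E[X_τ^2] − E[M_τ] = 143 − 1 = 142 = 1(143 − 1) = 142.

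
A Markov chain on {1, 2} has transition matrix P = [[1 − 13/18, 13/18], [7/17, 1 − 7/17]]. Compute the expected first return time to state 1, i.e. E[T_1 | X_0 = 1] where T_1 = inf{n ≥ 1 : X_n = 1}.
E[T_1 | X_0 = 1] = 1/π_1 = 347/126

For an irreducible recurrent Markov chain with stationary distribution π, E[T_i | X_0 = i] = 1/π_i (Kac's formula). Here π_1 = (7/17)/(13/18 + 7/17) = (7/17)/(347/306) = 126/347, so E[T_1 | X_0 = 1] = 1/π_1 = (13/18 + 7/17)/(7/17) = (347/306)/(7/17) = 347/126.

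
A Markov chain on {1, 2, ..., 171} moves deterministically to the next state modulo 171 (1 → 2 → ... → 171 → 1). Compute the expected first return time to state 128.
E[T_128 | X_0 = 128] = 171

The chain cycles deterministically, so starting at state 128 it returns in exactly 171 steps. Equivalently, the stationary distribution is uniform π_j = 1/171 for every state j, so by Kac's formula E[T_128] = 1/π_128 = 171.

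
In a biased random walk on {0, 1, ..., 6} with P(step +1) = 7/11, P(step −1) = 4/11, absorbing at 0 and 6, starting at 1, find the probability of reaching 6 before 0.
P(hit 6 before 0) = (1 − (4/7)^1) / (1 − (4/7)^6) = 16807/37851

Let u_k denote P(reach 6 before 0 | start at k). Boundary: u_0 = 0, u_6 = 1. Recurrence: u_k = 7/11·u_{k+1} + 4/11·u_{k-1} for 1 ≤ k ≤ 5. Try u_k = A + B·r^k with r = q/p = (4/11)/(7/11) = 4/7. Substitution satisfies the recurrence; boundary conditions give:
  u_k = (1 − r^k) / (1 − r^N) = (1 − (4/7)^1) / (1 − (4/7)^6) = 16807/37851.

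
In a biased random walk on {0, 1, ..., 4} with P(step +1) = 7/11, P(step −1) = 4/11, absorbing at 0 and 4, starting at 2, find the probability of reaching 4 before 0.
P(hit 4 before 0) = (1 − (4/7)^2) / (1 − (4/7)^4) = 49/65

Let u_k denote P(reach 4 before 0 | start at k). Boundary: u_0 = 0, u_4 = 1. Recurrence: u_k = 7/11·u_{k+1} + 4/11·u_{k-1} for 1 ≤ k ≤ 3. Try u_k = A + B·r^k with r = q/p = (4/11)/(7/11) = 4/7. Substitution satisfies the recurrence; boundary conditions give:
  u_k = (1 − r^k) / (1 − r^N) = (1 − (4/7)^2) / (1 − (4/7)^4) = 49/65.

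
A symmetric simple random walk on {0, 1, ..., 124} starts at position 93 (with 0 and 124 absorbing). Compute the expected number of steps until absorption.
E[τ | X_0 = 93] = 2883

Let v_k = E[τ | X_0 = k]. Boundary: v_0 = v_124 = 0. Recurrence: v_k = 1 + (v_{k-1} + v_{k+1})/2 for 1 ≤ k ≤ 123. The particular solution to v_k − (v_{k-1} + v_{k+1})/2 = 1 is v_k = −k^2. Adding homogeneous solution A + B k and matching boundaries gives v_k = k (124 − k). Substituting k = 93: v_93 = 93 · 31 = 2883.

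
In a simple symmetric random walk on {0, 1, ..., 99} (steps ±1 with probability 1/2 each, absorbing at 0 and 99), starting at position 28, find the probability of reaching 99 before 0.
P(hit 99 before 0) = 28/99

Let u_k = P(hit 99 before 0 | start at k). Then u_0 = 0, u_99 = 1, and u_k = u_{k-1}/2 + u_{k+1}/2 for 1 ≤ k ≤ 98. This harmonic recurrence is solved by u_k = k/99, giving u_28 = 28/99.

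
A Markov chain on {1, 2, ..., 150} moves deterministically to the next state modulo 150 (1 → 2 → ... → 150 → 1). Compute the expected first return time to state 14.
E[T_14 | X_0 = 14] = 150

The chain cycles deterministically, so starting at state 14 it returns in exactly 150 steps. Equivalently, the stationary distribution is uniform π_j = 1/150 for every state j, so by Kac's formula E[T_14] = 1/π_14 = 150.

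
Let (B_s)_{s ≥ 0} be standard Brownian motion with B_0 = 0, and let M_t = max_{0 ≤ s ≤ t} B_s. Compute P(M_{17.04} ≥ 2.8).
P(M_{17.04} ≥ 2.8) = 2·P(B_{17.04} ≥ 2.8) = 2(1 − Φ(2.8/√17.04)) ≈ 0.4976

By the reflection principle for Brownian motion, P(M_t ≥ a) = 2 · P(B_t ≥ a) for a ≥ 0. Since B_t ~ N(0, t), P(B_t ≥ 2.8) = 1 − Φ(2.8/√t) = 1 − Φ(2.8/√17.04) = 1 − Φ(0.6783). So
  P(M_{17.04} ≥ 2.8) = 2(1 − Φ(0.6783)) ≈ 0.4976.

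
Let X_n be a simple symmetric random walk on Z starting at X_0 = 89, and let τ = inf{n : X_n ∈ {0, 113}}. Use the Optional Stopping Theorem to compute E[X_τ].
E[X_τ] = 89

X_n is a martingale and τ is a bounded-mean stopping time (indeed τ is finite a.s. with bounded expectation since the walk is in a bounded region). By the OST, E[X_τ] = E[X_0] = 89. Equivalently: E[X_τ] = 113 · P(hit 113 first) + 0 · P(hit 0 first) = 113 · (89/113) = 89.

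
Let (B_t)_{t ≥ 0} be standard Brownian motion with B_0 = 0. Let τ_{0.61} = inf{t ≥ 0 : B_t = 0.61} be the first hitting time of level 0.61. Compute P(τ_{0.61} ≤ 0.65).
P(τ_{0.61} ≤ 0.65) = 2(1 − Φ(0.61/√0.65)) = 2(1 − Φ(0.7566)) ≈ 0.4493

By the reflection principle for standard BM, P(τ_b ≤ t) = 2 · P(B_t ≥ b). Since B_t ~ N(0, t), P(B_t ≥ 0.61) = 1 − Φ(0.61/√t) = 1 − Φ(0.61/√0.65) = 1 − Φ(0.7566) ≈ 0.22464. Doubling: P(τ_{0.61} ≤ 0.65) ≈ 2 · 0.22464 = 0.44928 ≈ 0.4493.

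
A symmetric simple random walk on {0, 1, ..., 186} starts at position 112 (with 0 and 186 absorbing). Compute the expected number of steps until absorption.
E[τ | X_0 = 112] = 8288

Let v_k = E[τ | X_0 = k]. Boundary: v_0 = v_186 = 0. Recurrence: v_k = 1 + (v_{k-1} + v_{k+1})/2 for 1 ≤ k ≤ 185. The particular solution to v_k − (v_{k-1} + v_{k+1})/2 = 1 is v_k = −k^2. Adding homogeneous solution A + B k and matching boundaries gives v_k = k (186 − k). Substituting k = 112: v_112 = 112 · 74 = 8288.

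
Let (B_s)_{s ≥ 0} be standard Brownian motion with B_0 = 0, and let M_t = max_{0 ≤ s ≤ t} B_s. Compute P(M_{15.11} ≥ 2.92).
P(M_{15.11} ≥ 2.92) = 2·P(B_{15.11} ≥ 2.92) = 2(1 − Φ(2.92/√15.11)) ≈ 0.4525

By the reflection principle for Brownian motion, P(M_t ≥ a) = 2 · P(B_t ≥ a) for a ≥ 0. Since B_t ~ N(0, t), P(B_t ≥ 2.92) = 1 − Φ(2.92/√t) = 1 − Φ(2.92/√15.11) = 1 − Φ(0.7512). So
  P(M_{15.11} ≥ 2.92) = 2(1 − Φ(0.7512)) ≈ 0.4525.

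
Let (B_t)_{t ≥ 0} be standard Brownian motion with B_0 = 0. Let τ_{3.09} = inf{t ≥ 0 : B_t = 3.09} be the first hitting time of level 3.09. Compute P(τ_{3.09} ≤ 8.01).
P(τ_{3.09} ≤ 8.01) = 2(1 − Φ(3.09/√8.01)) = 2(1 − Φ(1.0918)) ≈ 0.2749

By the reflection principle for standard BM, P(τ_b ≤ t) = 2 · P(B_t ≥ b). Since B_t ~ N(0, t), P(B_t ≥ 3.09) = 1 − Φ(3.09/√t) = 1 − Φ(3.09/√8.01) = 1 − Φ(1.0918) ≈ 0.13746. Doubling: P(τ_{3.09} ≤ 8.01) ≈ 2 · 0.13746 = 0.27492 ≈ 0.2749.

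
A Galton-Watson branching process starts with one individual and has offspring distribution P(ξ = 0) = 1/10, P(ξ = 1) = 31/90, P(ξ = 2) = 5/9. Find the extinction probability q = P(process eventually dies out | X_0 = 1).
q = 9/50

The pgf is f(s) = 1/10 + 31/90·s + 5/9·s². The extinction probability q is the smallest fixed point of f in [0, 1]. Setting s = f(s):
  5/9·s² + (31/90 − 1)·s + 1/10 = 0
  5/9·s² − (1/10 + 5/9)·s + 1/10 = 0
which factors as (s − 1)·(5/9·s − 1/10) = 0, giving roots s = 1 and s = (1/10)/(5/9) = 9/50.
Mean offspring μ = 31/90 + 2·5/9 = 131/90 > 1 (supercritical), so q < 1. The extinction probability is the smaller root: q = (1/10)/(5/9) = 9/50.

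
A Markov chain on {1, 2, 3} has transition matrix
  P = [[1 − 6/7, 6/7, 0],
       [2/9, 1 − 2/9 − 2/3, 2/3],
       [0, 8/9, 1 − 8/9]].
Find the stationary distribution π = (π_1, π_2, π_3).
π = (4/31, 108/217, 81/217)

This is a birth-death chain on three states, which satisfies detailed balance: π_1 · P_{12} = π_2 · P_{21} and π_2 · P_{23} = π_3 · P_{32}.
From π_1 · 6/7 = π_2 · 2/9: π_2/π_1 = (6/7)/(2/9) = 27/7.
From π_2 · 2/3 = π_3 · 8/9: π_3/π_2 = (2/3)/(8/9) = 3/4.
Take π_1 proportional to 1; then unnormalized π = (1, 27/7, 81/28). Normalize by dividing by the sum 31/4:
  π = (4/31, 108/217, 81/217).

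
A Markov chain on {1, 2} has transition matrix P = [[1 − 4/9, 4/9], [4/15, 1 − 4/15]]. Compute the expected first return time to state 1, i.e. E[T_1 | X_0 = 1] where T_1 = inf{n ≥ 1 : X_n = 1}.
E[T_1 | X_0 = 1] = 1/π_1 = 8/3

For an irreducible recurrent Markov chain with stationary distribution π, E[T_i | X_0 = i] = 1/π_i (Kac's formula). Here π_1 = (4/15)/(4/9 + 4/15) = (4/15)/(32/45) = 3/8, so E[T_1 | X_0 = 1] = 1/π_1 = (4/9 + 4/15)/(4/15) = (32/45)/(4/15) = 8/3.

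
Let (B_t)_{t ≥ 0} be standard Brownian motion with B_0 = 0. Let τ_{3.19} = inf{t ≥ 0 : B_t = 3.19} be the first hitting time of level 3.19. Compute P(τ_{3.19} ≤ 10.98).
P(τ_{3.19} ≤ 10.98) = 2(1 − Φ(3.19/√10.98)) = 2(1 − Φ(0.9627)) ≈ 0.3357

By the reflection principle for standard BM, P(τ_b ≤ t) = 2 · P(B_t ≥ b). Since B_t ~ N(0, t), P(B_t ≥ 3.19) = 1 − Φ(3.19/√t) = 1 − Φ(3.19/√10.98) = 1 − Φ(0.9627) ≈ 0.16785. Doubling: P(τ_{3.19} ≤ 10.98) ≈ 2 · 0.16785 = 0.33570 ≈ 0.3357.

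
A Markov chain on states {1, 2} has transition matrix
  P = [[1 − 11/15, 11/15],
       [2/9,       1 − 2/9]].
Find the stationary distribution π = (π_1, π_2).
π_1 = 10/43, π_2 = 33/43

Solve πP = π with π_1 + π_2 = 1. From πP = π: π_1 · (1 − 11/15) + π_2 · 2/9 = π_1 ⇒ π_2 · 2/9 = π_1 · 11/15 ⇒ π_2/π_1 = (11/15)/(2/9) = 33/10. Together with π_1 + π_2 = 1:
  π_1 = (2/9)/(11/15 + 2/9) = (2/9)/(43/45) = 10/43,
  π_2 = (11/15)/(11/15 + 2/9) = (11/15)/(43/45) = 33/43.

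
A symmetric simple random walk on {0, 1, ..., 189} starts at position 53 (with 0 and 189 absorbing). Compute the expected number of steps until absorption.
E[τ | X_0 = 53] = 7208

Let v_k = E[τ | X_0 = k]. Boundary: v_0 = v_189 = 0. Recurrence: v_k = 1 + (v_{k-1} + v_{k+1})/2 for 1 ≤ k ≤ 188. The particular solution to v_k − (v_{k-1} + v_{k+1})/2 = 1 is v_k = −k^2. Adding homogeneous solution A + B k and matching boundaries gives v_k = k (189 − k). Substituting k = 53: v_53 = 53 · 136 = 7208.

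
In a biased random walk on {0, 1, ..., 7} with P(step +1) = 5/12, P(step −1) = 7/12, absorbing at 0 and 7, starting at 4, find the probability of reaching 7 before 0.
P(hit 7 before 0) = (1 − (7/5)^4) / (1 − (7/5)^7) = 111000/372709

Let u_k denote P(reach 7 before 0 | start at k). Boundary: u_0 = 0, u_7 = 1. Recurrence: u_k = 5/12·u_{k+1} + 7/12·u_{k-1} for 1 ≤ k ≤ 6. Try u_k = A + B·r^k with r = q/p = (7/12)/(5/12) = 7/5. Substitution satisfies the recurrence; boundary conditions give:
  u_k = (1 − r^k) / (1 − r^N) = (1 − (7/5)^4) / (1 − (7/5)^7) = 111000/372709.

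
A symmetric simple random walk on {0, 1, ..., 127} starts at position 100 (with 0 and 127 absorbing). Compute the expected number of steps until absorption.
E[τ | X_0 = 100] = 2700

Let v_k = E[τ | X_0 = k]. Boundary: v_0 = v_127 = 0. Recurrence: v_k = 1 + (v_{k-1} + v_{k+1})/2 for 1 ≤ k ≤ 126. The particular solution to v_k − (v_{k-1} + v_{k+1})/2 = 1 is v_k = −k^2. Adding homogeneous solution A + B k and matching boundaries gives v_k = k (127 − k). Substituting k = 100: v_100 = 100 · 27 = 2700.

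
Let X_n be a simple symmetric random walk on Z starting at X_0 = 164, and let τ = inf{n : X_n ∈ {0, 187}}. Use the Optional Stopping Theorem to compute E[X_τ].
E[X_τ] = 164

X_n is a martingale and τ is a bounded-mean stopping time (indeed τ is finite a.s. with bounded expectation since the walk is in a bounded region). By the OST, E[X_τ] = E[X_0] = 164. Equivalently: E[X_τ] = 187 · P(hit 187 first) + 0 · P(hit 0 first) = 187 · (164/187) = 164.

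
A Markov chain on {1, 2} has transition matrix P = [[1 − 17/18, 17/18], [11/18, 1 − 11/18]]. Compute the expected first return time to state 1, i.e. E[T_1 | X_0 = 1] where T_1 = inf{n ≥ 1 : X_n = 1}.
E[T_1 | X_0 = 1] = 1/π_1 = 28/11

For an irreducible recurrent Markov chain with stationary distribution π, E[T_i | X_0 = i] = 1/π_i (Kac's formula). Here π_1 = (11/18)/(17/18 + 11/18) = (11/18)/(14/9) = 11/28, so E[T_1 | X_0 = 1] = 1/π_1 = (17/18 + 11/18)/(11/18) = (14/9)/(11/18) = 28/11.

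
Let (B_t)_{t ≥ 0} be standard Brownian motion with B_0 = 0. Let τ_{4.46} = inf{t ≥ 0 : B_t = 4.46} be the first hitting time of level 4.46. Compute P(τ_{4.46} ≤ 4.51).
P(τ_{4.46} ≤ 4.51) = 2(1 − Φ(4.46/√4.51)) = 2(1 − Φ(2.1001)) ≈ 0.0357

By the reflection principle for standard BM, P(τ_b ≤ t) = 2 · P(B_t ≥ b). Since B_t ~ N(0, t), P(B_t ≥ 4.46) = 1 − Φ(4.46/√t) = 1 − Φ(4.46/√4.51) = 1 − Φ(2.1001) ≈ 0.01786. Doubling: P(τ_{4.46} ≤ 4.51) ≈ 2 · 0.01786 = 0.03572 ≈ 0.0357.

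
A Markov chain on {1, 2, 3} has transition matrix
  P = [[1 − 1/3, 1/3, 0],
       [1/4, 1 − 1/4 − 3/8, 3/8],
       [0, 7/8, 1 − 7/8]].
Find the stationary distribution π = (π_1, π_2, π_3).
π = (21/61, 28/61, 12/61)

This is a birth-death chain on three states, which satisfies detailed balance: π_1 · P_{12} = π_2 · P_{21} and π_2 · P_{23} = π_3 · P_{32}.
From π_1 · 1/3 = π_2 · 1/4: π_2/π_1 = (1/3)/(1/4) = 4/3.
From π_2 · 3/8 = π_3 · 7/8: π_3/π_2 = (3/8)/(7/8) = 3/7.
Take π_1 proportional to 1; then unnormalized π = (1, 4/3, 4/7). Normalize by dividing by the sum 61/21:
  π = (21/61, 28/61, 12/61).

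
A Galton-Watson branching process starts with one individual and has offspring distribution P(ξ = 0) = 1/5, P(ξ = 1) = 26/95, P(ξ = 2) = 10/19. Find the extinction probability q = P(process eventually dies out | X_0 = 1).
q = 19/50

The pgf is f(s) = 1/5 + 26/95·s + 10/19·s². The extinction probability q is the smallest fixed point of f in [0, 1]. Setting s = f(s):
  10/19·s² + (26/95 − 1)·s + 1/5 = 0
  10/19·s² − (1/5 + 10/19)·s + 1/5 = 0
which factors as (s − 1)·(10/19·s − 1/5) = 0, giving roots s = 1 and s = (1/5)/(10/19) = 19/50.
Mean offspring μ = 26/95 + 2·10/19 = 126/95 > 1 (supercritical), so q < 1. The extinction probability is the smaller root: q = (1/5)/(10/19) = 19/50.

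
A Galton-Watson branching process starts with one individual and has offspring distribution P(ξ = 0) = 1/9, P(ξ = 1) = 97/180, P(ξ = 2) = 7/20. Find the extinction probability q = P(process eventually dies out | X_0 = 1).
q = 20/63

The pgf is f(s) = 1/9 + 97/180·s + 7/20·s². The extinction probability q is the smallest fixed point of f in [0, 1]. Setting s = f(s):
  7/20·s² + (97/180 − 1)·s + 1/9 = 0
  7/20·s² − (1/9 + 7/20)·s + 1/9 = 0
which factors as (s − 1)·(7/20·s − 1/9) = 0, giving roots s = 1 and s = (1/9)/(7/20) = 20/63.
Mean offspring μ = 97/180 + 2·7/20 = 223/180 > 1 (supercritical), so q < 1. The extinction probability is the smaller root: q = (1/9)/(7/20) = 20/63.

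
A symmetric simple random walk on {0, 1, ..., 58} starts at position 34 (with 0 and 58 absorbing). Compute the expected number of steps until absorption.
E[τ | X_0 = 34] = 816

Let v_k = E[τ | X_0 = k]. Boundary: v_0 = v_58 = 0. Recurrence: v_k = 1 + (v_{k-1} + v_{k+1})/2 for 1 ≤ k ≤ 57. The particular solution to v_k − (v_{k-1} + v_{k+1})/2 = 1 is v_k = −k^2. Adding homogeneous solution A + B k and matching boundaries gives v_k = k (58 − k). Substituting k = 34: v_34 = 34 · 24 = 816.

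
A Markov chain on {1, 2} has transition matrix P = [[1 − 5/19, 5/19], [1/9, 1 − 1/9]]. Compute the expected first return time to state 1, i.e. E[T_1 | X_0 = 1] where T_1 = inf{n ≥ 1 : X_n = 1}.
E[T_1 | X_0 = 1] = 1/π_1 = 64/19

For an irreducible recurrent Markov chain with stationary distribution π, E[T_i | X_0 = i] = 1/π_i (Kac's formula). Here π_1 = (1/9)/(5/19 + 1/9) = (1/9)/(64/171) = 19/64, so E[T_1 | X_0 = 1] = 1/π_1 = (5/19 + 1/9)/(1/9) = (64/171)/(1/9) = 64/19.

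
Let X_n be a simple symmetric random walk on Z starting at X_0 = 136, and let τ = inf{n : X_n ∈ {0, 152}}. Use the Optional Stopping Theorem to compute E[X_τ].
E[X_τ] = 136

X_n is a martingale and τ is a bounded-mean stopping time (indeed τ is finite a.s. with bounded expectation since the walk is in a bounded region). By the OST, E[X_τ] = E[X_0] = 136. Equivalently: E[X_τ] = 152 · P(hit 152 first) + 0 · P(hit 0 first) = 152 · (136/152) = 136.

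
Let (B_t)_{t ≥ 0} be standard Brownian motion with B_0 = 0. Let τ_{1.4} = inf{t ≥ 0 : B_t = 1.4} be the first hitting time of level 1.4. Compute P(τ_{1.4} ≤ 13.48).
P(τ_{1.4} ≤ 13.48) = 2(1 − Φ(1.4/√13.48)) = 2(1 − Φ(0.3813)) ≈ 0.7030

By the reflection principle for standard BM, P(τ_b ≤ t) = 2 · P(B_t ≥ b). Since B_t ~ N(0, t), P(B_t ≥ 1.4) = 1 − Φ(1.4/√t) = 1 − Φ(1.4/√13.48) = 1 − Φ(0.3813) ≈ 0.35149. Doubling: P(τ_{1.4} ≤ 13.48) ≈ 2 · 0.35149 = 0.70298 ≈ 0.7030.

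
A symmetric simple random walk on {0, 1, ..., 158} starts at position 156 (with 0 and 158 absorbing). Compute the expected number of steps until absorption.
E[τ | X_0 = 156] = 312

Let v_k = E[τ | X_0 = k]. Boundary: v_0 = v_158 = 0. Recurrence: v_k = 1 + (v_{k-1} + v_{k+1})/2 for 1 ≤ k ≤ 157. The particular solution to v_k − (v_{k-1} + v_{k+1})/2 = 1 is v_k = −k^2. Adding homogeneous solution A + B k and matching boundaries gives v_k = k (158 − k). Substituting k = 156: v_156 = 156 · 2 = 312.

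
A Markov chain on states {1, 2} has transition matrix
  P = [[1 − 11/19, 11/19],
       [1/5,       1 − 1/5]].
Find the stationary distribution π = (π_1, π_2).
π_1 = 19/74, π_2 = 55/74

Solve πP = π with π_1 + π_2 = 1. From πP = π: π_1 · (1 − 11/19) + π_2 · 1/5 = π_1 ⇒ π_2 · 1/5 = π_1 · 11/19 ⇒ π_2/π_1 = (11/19)/(1/5) = 55/19. Together with π_1 + π_2 = 1:
  π_1 = (1/5)/(11/19 + 1/5) = (1/5)/(74/95) = 19/74,
  π_2 = (11/19)/(11/19 + 1/5) = (11/19)/(74/95) = 55/74.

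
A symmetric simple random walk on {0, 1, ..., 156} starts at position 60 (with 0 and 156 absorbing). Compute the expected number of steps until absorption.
E[τ | X_0 = 60] = 5760

Let v_k = E[τ | X_0 = k]. Boundary: v_0 = v_156 = 0. Recurrence: v_k = 1 + (v_{k-1} + v_{k+1})/2 for 1 ≤ k ≤ 155. The particular solution to v_k − (v_{k-1} + v_{k+1})/2 = 1 is v_k = −k^2. Adding homogeneous solution A + B k and matching boundaries gives v_k = k (156 − k). Substituting k = 60: v_60 = 60 · 96 = 5760.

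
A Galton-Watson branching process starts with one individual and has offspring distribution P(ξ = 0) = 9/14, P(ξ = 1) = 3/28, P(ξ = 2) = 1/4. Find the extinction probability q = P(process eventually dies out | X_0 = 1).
q = 1

Mean offspring μ = 0·9/14 + 1·3/28 + 2·1/4 = 17/28 ≤ 1. For μ ≤ 1 with offspring not concentrated at 1, the Galton-Watson process goes extinct almost surely, so q = 1.
(Algebraic check: The pgf is f(s) = 9/14 + 3/28·s + 1/4·s². The extinction probability q is the smallest fixed point of f in [0, 1]. Setting s = f(s):
  1/4·s² + (3/28 − 1)·s + 9/14 = 0
  1/4·s² − (9/14 + 1/4)·s + 9/14 = 0
which factors as (s − 1)·(1/4·s − 9/14) = 0, giving roots s = 1 and s = (9/14)/(1/4) = 18/7. Since 18/7 ≥ 1, the smallest root in [0, 1] is s = 1.)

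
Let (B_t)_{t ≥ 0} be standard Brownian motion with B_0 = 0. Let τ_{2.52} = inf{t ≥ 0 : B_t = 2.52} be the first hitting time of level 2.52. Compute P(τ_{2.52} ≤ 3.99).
P(τ_{2.52} ≤ 3.99) = 2(1 − Φ(2.52/√3.99)) = 2(1 − Φ(1.2616)) ≈ 0.2071

By the reflection principle for standard BM, P(τ_b ≤ t) = 2 · P(B_t ≥ b). Since B_t ~ N(0, t), P(B_t ≥ 2.52) = 1 − Φ(2.52/√t) = 1 − Φ(2.52/√3.99) = 1 − Φ(1.2616) ≈ 0.10355. Doubling: P(τ_{2.52} ≤ 3.99) ≈ 2 · 0.10355 = 0.20710 ≈ 0.2071.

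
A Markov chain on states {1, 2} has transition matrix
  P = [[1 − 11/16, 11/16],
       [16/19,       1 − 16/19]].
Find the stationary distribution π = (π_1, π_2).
π_1 = 256/465, π_2 = 209/465

Solve πP = π with π_1 + π_2 = 1. From πP = π: π_1 · (1 − 11/16) + π_2 · 16/19 = π_1 ⇒ π_2 · 16/19 = π_1 · 11/16 ⇒ π_2/π_1 = (11/16)/(16/19) = 209/256. Together with π_1 + π_2 = 1:
  π_1 = (16/19)/(11/16 + 16/19) = (16/19)/(465/304) = 256/465,
  π_2 = (11/16)/(11/16 + 16/19) = (11/16)/(465/304) = 209/465.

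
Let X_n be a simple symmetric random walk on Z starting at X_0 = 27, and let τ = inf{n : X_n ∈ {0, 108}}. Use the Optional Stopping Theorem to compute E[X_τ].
E[X_τ] = 27

X_n is a martingale and τ is a bounded-mean stopping time (indeed τ is finite a.s. with bounded expectation since the walk is in a bounded region). By the OST, E[X_τ] = E[X_0] = 27. Equivalently: E[X_τ] = 108 · P(hit 108 first) + 0 · P(hit 0 first) = 108 · (27/108) = 27.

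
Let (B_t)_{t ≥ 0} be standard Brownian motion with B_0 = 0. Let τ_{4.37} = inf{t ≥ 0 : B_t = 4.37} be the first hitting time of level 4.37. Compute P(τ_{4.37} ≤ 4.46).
P(τ_{4.37} ≤ 4.46) = 2(1 − Φ(4.37/√4.46)) = 2(1 − Φ(2.0693)) ≈ 0.0385

By the reflection principle for standard BM, P(τ_b ≤ t) = 2 · P(B_t ≥ b). Since B_t ~ N(0, t), P(B_t ≥ 4.37) = 1 − Φ(4.37/√t) = 1 − Φ(4.37/√4.46) = 1 − Φ(2.0693) ≈ 0.01926. Doubling: P(τ_{4.37} ≤ 4.46) ≈ 2 · 0.01926 = 0.03852 ≈ 0.0385.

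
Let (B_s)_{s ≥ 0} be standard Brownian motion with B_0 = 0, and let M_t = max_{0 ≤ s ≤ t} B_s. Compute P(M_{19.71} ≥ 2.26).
P(M_{19.71} ≥ 2.26) = 2·P(B_{19.71} ≥ 2.26) = 2(1 − Φ(2.26/√19.71)) ≈ 0.6107

By the reflection principle for Brownian motion, P(M_t ≥ a) = 2 · P(B_t ≥ a) for a ≥ 0. Since B_t ~ N(0, t), P(B_t ≥ 2.26) = 1 − Φ(2.26/√t) = 1 − Φ(2.26/√19.71) = 1 − Φ(0.5091). So
  P(M_{19.71} ≥ 2.26) = 2(1 − Φ(0.5091)) ≈ 0.6107.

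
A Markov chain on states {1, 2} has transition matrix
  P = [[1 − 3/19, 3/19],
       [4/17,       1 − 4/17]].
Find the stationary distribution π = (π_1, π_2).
π_1 = 76/127, π_2 = 51/127

Solve πP = π with π_1 + π_2 = 1. From πP = π: π_1 · (1 − 3/19) + π_2 · 4/17 = π_1 ⇒ π_2 · 4/17 = π_1 · 3/19 ⇒ π_2/π_1 = (3/19)/(4/17) = 51/76. Together with π_1 + π_2 = 1:
  π_1 = (4/17)/(3/19 + 4/17) = (4/17)/(127/323) = 76/127,
  π_2 = (3/19)/(3/19 + 4/17) = (3/19)/(127/323) = 51/127.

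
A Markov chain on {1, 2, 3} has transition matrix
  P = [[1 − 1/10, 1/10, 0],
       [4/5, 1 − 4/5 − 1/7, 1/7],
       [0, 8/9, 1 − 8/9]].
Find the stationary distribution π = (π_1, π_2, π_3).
π = (448/513, 56/513, 1/57)

This is a birth-death chain on three states, which satisfies detailed balance: π_1 · P_{12} = π_2 · P_{21} and π_2 · P_{23} = π_3 · P_{32}.
From π_1 · 1/10 = π_2 · 4/5: π_2/π_1 = (1/10)/(4/5) = 1/8.
From π_2 · 1/7 = π_3 · 8/9: π_3/π_2 = (1/7)/(8/9) = 9/56.
Take π_1 proportional to 1; then unnormalized π = (1, 1/8, 9/448). Normalize by dividing by the sum 513/448:
  π = (448/513, 56/513, 1/57).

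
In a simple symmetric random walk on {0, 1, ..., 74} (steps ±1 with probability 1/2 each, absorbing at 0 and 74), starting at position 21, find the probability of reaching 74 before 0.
P(hit 74 before 0) = 21/74

Let u_k = P(hit 74 before 0 | start at k). Then u_0 = 0, u_74 = 1, and u_k = u_{k-1}/2 + u_{k+1}/2 for 1 ≤ k ≤ 73. This harmonic recurrence is solved by u_k = k/74, giving u_21 = 21/74.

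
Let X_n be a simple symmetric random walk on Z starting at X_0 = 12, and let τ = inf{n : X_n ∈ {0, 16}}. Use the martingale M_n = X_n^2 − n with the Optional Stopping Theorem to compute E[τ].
E[τ] = 48

M_n = X_n^2 − n is a martingale (since E[X_{n+1}^2 | F_n] = X_n^2 + 1). By OST (τ has finite mean in a bounded region), E[M_τ] = E[M_0] = X_0^2 − 0 = 12^2 = 144. Also E[M_τ] = E[X_τ^2] − E[τ]. The walk exits at 0 or 16, with P(hit 16 first) = 12/16, so E[X_τ^2] = 16^2 · 12/16 + 0 = 192. Thus E[τ] = E[X_τ^2] − E[M_τ] = 192 − 144 = 48 = 12(16 − 12) = 48.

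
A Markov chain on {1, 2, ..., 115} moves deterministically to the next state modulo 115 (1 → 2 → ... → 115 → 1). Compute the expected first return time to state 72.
E[T_72 | X_0 = 72] = 115

The chain cycles deterministically, so starting at state 72 it returns in exactly 115 steps. Equivalently, the stationary distribution is uniform π_j = 1/115 for every state j, so by Kac's formula E[T_72] = 1/π_72 = 115.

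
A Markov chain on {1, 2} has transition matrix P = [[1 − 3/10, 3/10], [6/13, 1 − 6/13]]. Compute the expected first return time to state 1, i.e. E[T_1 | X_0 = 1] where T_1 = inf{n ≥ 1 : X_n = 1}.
E[T_1 | X_0 = 1] = 1/π_1 = 33/20

For an irreducible recurrent Markov chain with stationary distribution π, E[T_i | X_0 = i] = 1/π_i (Kac's formula). Here π_1 = (6/13)/(3/10 + 6/13) = (6/13)/(99/130) = 20/33, so E[T_1 | X_0 = 1] = 1/π_1 = (3/10 + 6/13)/(6/13) = (99/130)/(6/13) = 33/20.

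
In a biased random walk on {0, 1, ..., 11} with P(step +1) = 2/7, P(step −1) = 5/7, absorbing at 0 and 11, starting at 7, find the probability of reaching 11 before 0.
P(hit 11 before 0) = (1 − (5/2)^7) / (1 − (5/2)^11) = 415984/16275359

Let u_k denote P(reach 11 before 0 | start at k). Boundary: u_0 = 0, u_11 = 1. Recurrence: u_k = 2/7·u_{k+1} + 5/7·u_{k-1} for 1 ≤ k ≤ 10. Try u_k = A + B·r^k with r = q/p = (5/7)/(2/7) = 5/2. Substitution satisfies the recurrence; boundary conditions give:
  u_k = (1 − r^k) / (1 − r^N) = (1 − (5/2)^7) / (1 − (5/2)^11) = 415984/16275359.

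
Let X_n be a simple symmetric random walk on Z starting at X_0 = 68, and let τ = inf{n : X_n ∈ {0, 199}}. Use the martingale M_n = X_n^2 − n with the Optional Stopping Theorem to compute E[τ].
E[τ] = 8908

M_n = X_n^2 − n is a martingale (since E[X_{n+1}^2 | F_n] = X_n^2 + 1). By OST (τ has finite mean in a bounded region), E[M_τ] = E[M_0] = X_0^2 − 0 = 68^2 = 4624. Also E[M_τ] = E[X_τ^2] − E[τ]. The walk exits at 0 or 199, with P(hit 199 first) = 68/199, so E[X_τ^2] = 199^2 · 68/199 + 0 = 13532. Thus E[τ] = E[X_τ^2] − E[M_τ] = 13532 − 4624 = 8908 = 68(199 − 68) = 8908.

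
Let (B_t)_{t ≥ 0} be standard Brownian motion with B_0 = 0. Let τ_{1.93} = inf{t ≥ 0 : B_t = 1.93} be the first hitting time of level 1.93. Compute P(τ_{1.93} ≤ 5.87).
P(τ_{1.93} ≤ 5.87) = 2(1 − Φ(1.93/√5.87)) = 2(1 − Φ(0.7966)) ≈ 0.4257

By the reflection principle for standard BM, P(τ_b ≤ t) = 2 · P(B_t ≥ b). Since B_t ~ N(0, t), P(B_t ≥ 1.93) = 1 − Φ(1.93/√t) = 1 − Φ(1.93/√5.87) = 1 − Φ(0.7966) ≈ 0.21284. Doubling: P(τ_{1.93} ≤ 5.87) ≈ 2 · 0.21284 = 0.42568 ≈ 0.4257.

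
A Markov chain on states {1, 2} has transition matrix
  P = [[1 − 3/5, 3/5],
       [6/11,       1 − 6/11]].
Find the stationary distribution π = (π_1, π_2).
π_1 = 10/21, π_2 = 11/21

Solve πP = π with π_1 + π_2 = 1. From πP = π: π_1 · (1 − 3/5) + π_2 · 6/11 = π_1 ⇒ π_2 · 6/11 = π_1 · 3/5 ⇒ π_2/π_1 = (3/5)/(6/11) = 11/10. Together with π_1 + π_2 = 1:
  π_1 = (6/11)/(3/5 + 6/11) = (6/11)/(63/55) = 10/21,
  π_2 = (3/5)/(3/5 + 6/11) = (3/5)/(63/55) = 11/21.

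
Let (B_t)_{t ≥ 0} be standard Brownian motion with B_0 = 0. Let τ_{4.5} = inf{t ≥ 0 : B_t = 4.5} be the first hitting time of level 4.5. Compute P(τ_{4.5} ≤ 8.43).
P(τ_{4.5} ≤ 8.43) = 2(1 − Φ(4.5/√8.43)) = 2(1 − Φ(1.5499)) ≈ 0.1212

By the reflection principle for standard BM, P(τ_b ≤ t) = 2 · P(B_t ≥ b). Since B_t ~ N(0, t), P(B_t ≥ 4.5) = 1 − Φ(4.5/√t) = 1 − Φ(4.5/√8.43) = 1 − Φ(1.5499) ≈ 0.06058. Doubling: P(τ_{4.5} ≤ 8.43) ≈ 2 · 0.06058 = 0.12116 ≈ 0.1212.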